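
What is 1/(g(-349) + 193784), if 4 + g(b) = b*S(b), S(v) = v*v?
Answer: -1/42314769 ≈ -2.3632e-8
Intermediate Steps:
S(v) = v²
g(b) = -4 + b³ (g(b) = -4 + b*b² = -4 + b³)
1/(g(-349) + 193784) = 1/((-4 + (-349)³) + 193784) = 1/((-4 - 42508549) + 193784) = 1/(-42508553 + 193784) = 1/(-42314769) = -1/42314769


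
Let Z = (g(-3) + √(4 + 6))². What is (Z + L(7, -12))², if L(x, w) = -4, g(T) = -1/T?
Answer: 3385/81 + 220*√10/27 ≈ 67.557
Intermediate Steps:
Z = (⅓ + √10)² (Z = (-1/(-3) + √(4 + 6))² = (-1*(-⅓) + √10)² = (⅓ + √10)² ≈ 12.219)
(Z + L(7, -12))² = ((91/9 + 2*√10/3) - 4)² = (55/9 + 2*√10/3)²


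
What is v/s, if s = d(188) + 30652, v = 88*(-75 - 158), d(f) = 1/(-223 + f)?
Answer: -65240/97529 ≈ -0.66893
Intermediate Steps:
v = -20504 (v = 88*(-233) = -20504)
s = 1072819/35 (s = 1/(-223 + 188) + 30652 = 1/(-35) + 30652 = -1/35 + 30652 = 1072819/35 ≈ 30652.)
v/s = -20504/1072819/35 = -20504*35/1072819 = -65240/97529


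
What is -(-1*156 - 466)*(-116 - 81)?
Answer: -122534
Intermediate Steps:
-(-1*156 - 466)*(-116 - 81) = -(-156 - 466)*(-197) = -(-622)*(-197) = -1*122534 = -122534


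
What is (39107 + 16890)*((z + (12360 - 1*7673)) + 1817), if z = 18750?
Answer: 1414148238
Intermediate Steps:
(39107 + 16890)*((z + (12360 - 1*7673)) + 1817) = (39107 + 16890)*((18750 + (12360 - 1*7673)) + 1817) = 55997*((18750 + (12360 - 7673)) + 1817) = 55997*((18750 + 4687) + 1817) = 55997*(23437 + 1817) = 55997*25254 = 1414148238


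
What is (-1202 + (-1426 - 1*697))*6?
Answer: -19950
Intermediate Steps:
(-1202 + (-1426 - 1*697))*6 = (-1202 + (-1426 - 697))*6 = (-1202 - 2123)*6 = -3325*6 = -19950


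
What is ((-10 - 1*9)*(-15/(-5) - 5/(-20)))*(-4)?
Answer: 247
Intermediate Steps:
((-10 - 1*9)*(-15/(-5) - 5/(-20)))*(-4) = ((-10 - 9)*(-15*(-⅕) - 5*(-1/20)))*(-4) = -19*(3 + ¼)*(-4) = -19*13/4*(-4) = -247/4*(-4) = 247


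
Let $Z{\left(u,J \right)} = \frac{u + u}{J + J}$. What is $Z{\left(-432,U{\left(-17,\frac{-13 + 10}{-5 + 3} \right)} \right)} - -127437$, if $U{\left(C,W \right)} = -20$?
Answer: $\frac{637293}{5} \approx 1.2746 \cdot 10^{5}$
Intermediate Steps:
$Z{\left(u,J \right)} = \frac{u}{J}$ ($Z{\left(u,J \right)} = \frac{2 u}{2 J} = 2 u \frac{1}{2 J} = \frac{u}{J}$)
$Z{\left(-432,U{\left(-17,\frac{-13 + 10}{-5 + 3} \right)} \right)} - -127437 = - \frac{432}{-20} - -127437 = \left(-432\right) \left(- \frac{1}{20}\right) + 127437 = \frac{108}{5} + 127437 = \frac{637293}{5}$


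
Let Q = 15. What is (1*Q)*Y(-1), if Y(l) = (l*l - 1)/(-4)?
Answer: 0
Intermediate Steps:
Y(l) = ¼ - l²/4 (Y(l) = (l² - 1)*(-¼) = (-1 + l²)*(-¼) = ¼ - l²/4)
(1*Q)*Y(-1) = (1*15)*(¼ - ¼*(-1)²) = 15*(¼ - ¼*1) = 15*(¼ - ¼) = 15*0 = 0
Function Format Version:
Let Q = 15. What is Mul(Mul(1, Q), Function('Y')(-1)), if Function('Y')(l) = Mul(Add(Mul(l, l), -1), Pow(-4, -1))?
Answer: 0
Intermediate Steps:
Function('Y')(l) = Add(Rational(1, 4), Mul(Rational(-1, 4), Pow(l, 2))) (Function('Y')(l) = Mul(Add(Pow(l, 2), -1), Rational(-1, 4)) = Mul(Add(-1, Pow(l, 2)), Rational(-1, 4)) = Add(Rational(1, 4), Mul(Rational(-1, 4), Pow(l, 2))))
Mul(Mul(1, Q), Function('Y')(-1)) = Mul(Mul(1, 15), Add(Rational(1, 4), Mul(Rational(-1, 4), Pow(-1, 2)))) = Mul(15, Add(Rational(1, 4), Mul(Rational(-1, 4), 1))) = Mul(15, Add(Rational(1, 4), Rational(-1, 4))) = Mul(15, 0) = 0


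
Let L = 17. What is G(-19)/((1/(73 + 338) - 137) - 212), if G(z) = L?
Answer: -6987/143438 ≈ -0.048711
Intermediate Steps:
G(z) = 17
G(-19)/((1/(73 + 338) - 137) - 212) = 17/((1/(73 + 338) - 137) - 212) = 17/((1/411 - 137) - 212) = 17/(-56306/411 - 212) = 17/(-143438/411) = 17*(-411/143438) = -6987/143438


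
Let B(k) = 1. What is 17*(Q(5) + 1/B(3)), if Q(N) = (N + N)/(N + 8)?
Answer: 391/13 ≈ 30.077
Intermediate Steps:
Q(N) = 2*N/(8 + N) (Q(N) = (2*N)/(8 + N) = 2*N/(8 + N))
17*(Q(5) + 1/B(3)) = 17*(2*5/(8 + 5) + 1/1) = 17*(2*5/13 + 1) = 17*(2*5*(1/13) + 1) = 17*(10/13 + 1) = 17*(23/13) = 391/13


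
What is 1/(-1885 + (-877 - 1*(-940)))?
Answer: -1/1822 ≈ -0.00054885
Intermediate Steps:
1/(-1885 + (-877 - 1*(-940))) = 1/(-1885 + (-877 + 940)) = 1/(-1885 + 63) = 1/(-1822) = -1/1822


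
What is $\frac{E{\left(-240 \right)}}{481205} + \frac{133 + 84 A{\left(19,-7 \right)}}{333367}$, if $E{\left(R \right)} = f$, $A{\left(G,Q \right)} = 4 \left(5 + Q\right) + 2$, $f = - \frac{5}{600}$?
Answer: $- \frac{21423579967}{19250144068200} \approx -0.0011129$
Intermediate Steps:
$f = - \frac{1}{120}$ ($f = \left(-5\right) \frac{1}{600} = - \frac{1}{120} \approx -0.0083333$)
$A{\left(G,Q \right)} = 22 + 4 Q$ ($A{\left(G,Q \right)} = \left(20 + 4 Q\right) + 2 = 22 + 4 Q$)
$E{\left(R \right)} = - \frac{1}{120}$
$\frac{E{\left(-240 \right)}}{481205} + \frac{133 + 84 A{\left(19,-7 \right)}}{333367} = - \frac{1}{120 \cdot 481205} + \frac{133 + 84 \left(22 + 4 \left(-7\right)\right)}{333367} = \left(- \frac{1}{120}\right) \frac{1}{481205} + \left(133 + 84 \left(22 - 28\right)\right) \frac{1}{333367} = - \frac{1}{57744600} + \left(133 + 84 \left(-6\right)\right) \frac{1}{333367} = - \frac{1}{57744600} + \left(133 - 504\right) \frac{1}{333367} = - \frac{1}{57744600} - \frac{371}{333367} = - \frac{21423579967}{19250144068200}$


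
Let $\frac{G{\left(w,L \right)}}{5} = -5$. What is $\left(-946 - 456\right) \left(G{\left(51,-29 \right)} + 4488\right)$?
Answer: $-6257126$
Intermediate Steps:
$G{\left(w,L \right)} = -25$ ($G{\left(w,L \right)} = 5 \left(-5\right) = -25$)
$\left(-946 - 456\right) \left(G{\left(51,-29 \right)} + 4488\right) = \left(-946 - 456\right) \left(-25 + 4488\right) = \left(-1402\right) 4463 = -6257126$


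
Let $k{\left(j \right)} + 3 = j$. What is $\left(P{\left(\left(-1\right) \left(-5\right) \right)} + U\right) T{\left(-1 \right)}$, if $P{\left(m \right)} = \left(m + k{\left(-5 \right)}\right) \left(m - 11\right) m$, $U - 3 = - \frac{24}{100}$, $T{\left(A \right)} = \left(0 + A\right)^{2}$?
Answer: $\frac{2319}{25} \approx 92.76$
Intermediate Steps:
$T{\left(A \right)} = A^{2}$
$U = \frac{69}{25}$ ($U = 3 - \frac{24}{100} = 3 - \frac{6}{25} = \frac{69}{25} \approx 2.76$)
$k{\left(j \right)} = -3 + j$
$P{\left(m \right)} = m \left(-11 + m\right) \left(-8 + m\right)$ ($P{\left(m \right)} = \left(m - 8\right) \left(m - 11\right) m = \left(m - 8\right) \left(-11 + m\right) m = \left(-8 + m\right) \left(-11 + m\right) m = \left(-11 + m\right) \left(-8 + m\right) m = m \left(-11 + m\right) \left(-8 + m\right)$)
$\left(P{\left(\left(-1\right) \left(-5\right) \right)} + U\right) T{\left(-1 \right)} = \left(\left(-1\right) \left(-5\right) \left(88 + \left(\left(-1\right) \left(-5\right)\right)^{2} - 19 \left(\left(-1\right) \left(-5\right)\right)\right) + \frac{69}{25}\right) \left(-1\right)^{2} = \left(5 \left(88 + 5^{2} - 95\right) + \frac{69}{25}\right) 1 = \left(5 \left(88 + 25 - 95\right) + \frac{69}{25}\right) 1 = \left(5 \cdot 18 + \frac{69}{25}\right) 1 = \left(90 + \frac{69}{25}\right) 1 = \frac{2319}{25} \cdot 1 = \frac{2319}{25}$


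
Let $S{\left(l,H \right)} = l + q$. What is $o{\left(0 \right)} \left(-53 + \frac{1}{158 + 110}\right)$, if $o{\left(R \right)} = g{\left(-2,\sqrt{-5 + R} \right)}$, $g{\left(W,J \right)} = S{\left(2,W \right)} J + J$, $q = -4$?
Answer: $\frac{14203 i \sqrt{5}}{268} \approx 118.5 i$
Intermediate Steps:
$S{\left(l,H \right)} = -4 + l$ ($S{\left(l,H \right)} = l - 4 = -4 + l$)
$g{\left(W,J \right)} = - J$ ($g{\left(W,J \right)} = \left(-4 + 2\right) J + J = - 2 J + J = - J$)
$o{\left(R \right)} = - \sqrt{-5 + R}$
$o{\left(0 \right)} \left(-53 + \frac{1}{158 + 110}\right) = - \sqrt{-5 + 0} \left(-53 + \frac{1}{158 + 110}\right) = - \sqrt{-5} \left(-53 + \frac{1}{268}\right) = - i \sqrt{5} \left(-53 + \frac{1}{268}\right) = - i \sqrt{5} \left(- \frac{14203}{268}\right) = \frac{14203 i \sqrt{5}}{268}$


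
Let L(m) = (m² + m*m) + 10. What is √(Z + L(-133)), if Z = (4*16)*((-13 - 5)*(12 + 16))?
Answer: 6*√87 ≈ 55.964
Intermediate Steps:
L(m) = 10 + 2*m² (L(m) = (m² + m²) + 10 = 2*m² + 10 = 10 + 2*m²)
Z = -32256 (Z = 64*(-18*28) = 64*(-504) = -32256)
√(Z + L(-133)) = √(-32256 + (10 + 2*(-133)²)) = √(-32256 + (10 + 2*17689)) = √(-32256 + (10 + 35378)) = √(-32256 + 35388) = √3132 = 6*√87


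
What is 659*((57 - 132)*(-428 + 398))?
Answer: 1482750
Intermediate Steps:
659*((57 - 132)*(-428 + 398)) = 659*(-75*(-30)) = 659*2250 = 1482750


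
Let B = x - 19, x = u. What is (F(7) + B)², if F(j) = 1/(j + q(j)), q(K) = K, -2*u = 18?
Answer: 152881/196 ≈ 780.00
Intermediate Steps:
u = -9 (u = -½*18 = -9)
x = -9
F(j) = 1/(2*j) (F(j) = 1/(j + j) = 1/(2*j))
B = -28 (B = -9 - 19 = -28)
(F(7) + B)² = ((½)/7 - 28)² = ((½)*(⅐) - 28)² = (1/14 - 28)² = (-391/14)² = 152881/196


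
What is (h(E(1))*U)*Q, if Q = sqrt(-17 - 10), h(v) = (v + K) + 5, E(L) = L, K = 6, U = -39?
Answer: -1404*I*sqrt(3) ≈ -2431.8*I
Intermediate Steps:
h(v) = 11 + v (h(v) = (v + 6) + 5 = (6 + v) + 5 = 11 + v)
Q = 3*I*sqrt(3) (Q = sqrt(-27) = 3*I*sqrt(3) ≈ 5.1962*I)
(h(E(1))*U)*Q = ((11 + 1)*(-39))*(3*I*sqrt(3)) = (12*(-39))*(3*I*sqrt(3)) = -1404*I*sqrt(3)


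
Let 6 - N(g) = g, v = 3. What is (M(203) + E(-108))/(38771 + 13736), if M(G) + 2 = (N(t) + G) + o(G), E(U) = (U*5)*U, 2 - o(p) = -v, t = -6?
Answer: 58538/52507 ≈ 1.1149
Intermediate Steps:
N(g) = 6 - g
o(p) = 5 (o(p) = 2 - (-1)*3 = 2 - 1*(-3) = 2 + 3 = 5)
E(U) = 5*U**2 (E(U) = (5*U)*U = 5*U**2)
M(G) = 15 + G (M(G) = -2 + (((6 - 1*(-6)) + G) + 5) = -2 + (((6 + 6) + G) + 5) = -2 + ((12 + G) + 5) = -2 + (17 + G) = 15 + G)
(M(203) + E(-108))/(38771 + 13736) = ((15 + 203) + 5*(-108)**2)/(38771 + 13736) = (218 + 5*11664)/52507 = (218 + 58320)*(1/52507) = 58538*(1/52507) = 58538/52507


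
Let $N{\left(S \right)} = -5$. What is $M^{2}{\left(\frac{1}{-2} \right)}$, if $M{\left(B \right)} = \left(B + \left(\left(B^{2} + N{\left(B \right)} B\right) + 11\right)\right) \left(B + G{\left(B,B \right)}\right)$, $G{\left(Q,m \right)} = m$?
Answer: $\frac{2809}{16} \approx 175.56$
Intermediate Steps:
$M{\left(B \right)} = 2 B \left(11 + B^{2} - 4 B\right)$ ($M{\left(B \right)} = \left(B + \left(\left(B^{2} - 5 B\right) + 11\right)\right) \left(B + B\right) = \left(B + \left(11 + B^{2} - 5 B\right)\right) 2 B = \left(11 + B^{2} - 4 B\right) 2 B = 2 B \left(11 + B^{2} - 4 B\right)$)
$M^{2}{\left(\frac{1}{-2} \right)} = \left(\frac{2 \left(11 + \left(\frac{1}{-2}\right)^{2} - \frac{4}{-2}\right)}{-2}\right)^{2} = \left(2 \left(- \frac{1}{2}\right) \left(11 + \left(- \frac{1}{2}\right)^{2} - -2\right)\right)^{2} = \left(2 \left(- \frac{1}{2}\right) \left(11 + \frac{1}{4} + 2\right)\right)^{2} = \left(2 \left(- \frac{1}{2}\right) \frac{53}{4}\right)^{2} = \left(- \frac{53}{4}\right)^{2} = \frac{2809}{16}$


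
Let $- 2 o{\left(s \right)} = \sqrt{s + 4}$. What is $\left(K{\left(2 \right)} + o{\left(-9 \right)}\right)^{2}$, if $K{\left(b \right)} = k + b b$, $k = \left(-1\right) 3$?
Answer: $\frac{\left(-2 + i \sqrt{5}\right)^{2}}{4} \approx -0.25 - 2.2361 i$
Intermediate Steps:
$k = -3$
$o{\left(s \right)} = - \frac{\sqrt{4 + s}}{2}$ ($o{\left(s \right)} = - \frac{\sqrt{s + 4}}{2} = - \frac{\sqrt{4 + s}}{2}$)
$K{\left(b \right)} = -3 + b^{2}$ ($K{\left(b \right)} = -3 + b b = -3 + b^{2}$)
$\left(K{\left(2 \right)} + o{\left(-9 \right)}\right)^{2} = \left(\left(-3 + 2^{2}\right) - \frac{\sqrt{4 - 9}}{2}\right)^{2} = \left(\left(-3 + 4\right) - \frac{\sqrt{-5}}{2}\right)^{2} = \left(1 - \frac{i \sqrt{5}}{2}\right)^{2}$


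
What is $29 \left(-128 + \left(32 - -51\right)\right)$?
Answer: $-1305$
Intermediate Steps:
$29 \left(-128 + \left(32 - -51\right)\right) = 29 \left(-128 + \left(32 + 51\right)\right) = 29 \left(-128 + 83\right) = 29 \left(-45\right) = -1305$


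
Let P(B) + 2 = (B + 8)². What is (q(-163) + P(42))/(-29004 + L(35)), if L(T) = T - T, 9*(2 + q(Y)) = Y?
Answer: -22301/261036 ≈ -0.085433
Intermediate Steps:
P(B) = -2 + (8 + B)² (P(B) = -2 + (B + 8)² = -2 + (8 + B)²)
q(Y) = -2 + Y/9
L(T) = 0
(q(-163) + P(42))/(-29004 + L(35)) = ((-2 + (⅑)*(-163)) + (-2 + (8 + 42)²))/(-29004 + 0) = ((-2 - 163/9) + (-2 + 50²))/(-29004) = (-181/9 + (-2 + 2500))*(-1/29004) = (-181/9 + 2498)*(-1/29004) = (22301/9)*(-1/29004) = -22301/261036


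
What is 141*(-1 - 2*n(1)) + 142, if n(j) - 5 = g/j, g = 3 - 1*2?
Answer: -1691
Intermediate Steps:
g = 1 (g = 3 - 2 = 1)
n(j) = 5 + 1/j
141*(-1 - 2*n(1)) + 142 = 141*(-1 - 2*(5 + 1/1)) + 142 = 141*(-1 - 2*(5 + 1)) + 142 = 141*(-1 - 2*6) + 142 = 141*(-1 - 12) + 142 = 141*(-13) + 142 = -1833 + 142 = -1691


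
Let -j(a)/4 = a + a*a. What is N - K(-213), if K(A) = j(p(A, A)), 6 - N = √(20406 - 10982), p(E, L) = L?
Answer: 180630 - 4*√589 ≈ 1.8053e+5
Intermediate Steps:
N = 6 - 4*√589 (N = 6 - √(20406 - 10982) = 6 - √9424 = 6 - 4*√589 ≈ -91.077)
j(a) = -4*a - 4*a² (j(a) = -4*(a + a*a) = -4*(a + a²) = -4*a - 4*a²)
K(A) = -4*A*(1 + A)
N - K(-213) = (6 - 4*√589) - (-4)*(-213)*(1 - 213) = (6 - 4*√589) - (-4)*(-213)*(-212) = (6 - 4*√589) - 1*(-180624) = (6 - 4*√589) + 180624 = 180630 - 4*√589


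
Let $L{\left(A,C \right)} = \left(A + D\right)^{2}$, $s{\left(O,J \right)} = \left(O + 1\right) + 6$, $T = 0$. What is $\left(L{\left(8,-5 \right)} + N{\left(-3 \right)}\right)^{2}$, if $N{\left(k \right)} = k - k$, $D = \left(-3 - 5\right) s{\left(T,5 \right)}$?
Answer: $5308416$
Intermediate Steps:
$s{\left(O,J \right)} = 7 + O$ ($s{\left(O,J \right)} = \left(1 + O\right) + 6 = 7 + O$)
$D = -56$ ($D = \left(-3 - 5\right) \left(7 + 0\right) = \left(-8\right) 7 = -56$)
$L{\left(A,C \right)} = \left(-56 + A\right)^{2}$ ($L{\left(A,C \right)} = \left(A - 56\right)^{2} = \left(-56 + A\right)^{2}$)
$N{\left(k \right)} = 0$
$\left(L{\left(8,-5 \right)} + N{\left(-3 \right)}\right)^{2} = \left(\left(-56 + 8\right)^{2} + 0\right)^{2} = \left(\left(-48\right)^{2} + 0\right)^{2} = \left(2304 + 0\right)^{2} = 2304^{2} = 5308416$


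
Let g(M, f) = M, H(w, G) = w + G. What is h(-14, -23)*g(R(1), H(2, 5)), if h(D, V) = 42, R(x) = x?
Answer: 42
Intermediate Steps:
H(w, G) = G + w
h(-14, -23)*g(R(1), H(2, 5)) = 42*1 = 42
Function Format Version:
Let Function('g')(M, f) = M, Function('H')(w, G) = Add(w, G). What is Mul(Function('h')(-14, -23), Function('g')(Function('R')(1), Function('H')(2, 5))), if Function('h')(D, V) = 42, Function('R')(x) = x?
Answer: 42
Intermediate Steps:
Function('H')(w, G) = Add(G, w)
Mul(Function('h')(-14, -23), Function('g')(Function('R')(1), Function('H')(2, 5))) = Mul(42, 1) = 42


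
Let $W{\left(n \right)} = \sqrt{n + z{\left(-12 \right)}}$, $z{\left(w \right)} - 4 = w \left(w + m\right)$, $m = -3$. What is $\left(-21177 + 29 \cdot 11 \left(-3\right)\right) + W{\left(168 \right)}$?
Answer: $-22134 + 4 \sqrt{22} \approx -22115.0$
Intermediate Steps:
$z{\left(w \right)} = 4 + w \left(-3 + w\right)$ ($z{\left(w \right)} = 4 + w \left(w - 3\right) = 4 + w \left(-3 + w\right)$)
$W{\left(n \right)} = \sqrt{184 + n}$ ($W{\left(n \right)} = \sqrt{n + \left(4 + \left(-12\right)^{2} - -36\right)} = \sqrt{n + \left(4 + 144 + 36\right)} = \sqrt{n + 184} = \sqrt{184 + n}$)
$\left(-21177 + 29 \cdot 11 \left(-3\right)\right) + W{\left(168 \right)} = \left(-21177 + 29 \cdot 11 \left(-3\right)\right) + \sqrt{184 + 168} = \left(-21177 + 319 \left(-3\right)\right) + \sqrt{352} = \left(-21177 - 957\right) + 4 \sqrt{22} = -22134 + 4 \sqrt{22}$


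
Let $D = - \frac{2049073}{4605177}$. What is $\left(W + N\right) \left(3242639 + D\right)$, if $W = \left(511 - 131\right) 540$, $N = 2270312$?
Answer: $\frac{36966633777589681360}{4605177} \approx 8.0272 \cdot 10^{12}$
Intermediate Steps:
$D = - \frac{2049073}{4605177}$ ($D = \left(-2049073\right) \frac{1}{4605177} = - \frac{2049073}{4605177} \approx -0.44495$)
$W = 205200$ ($W = 380 \cdot 540 = 205200$)
$\left(W + N\right) \left(3242639 + D\right) = \left(205200 + 2270312\right) \left(3242639 - \frac{2049073}{4605177}\right) = 2475512 \cdot \frac{14932924493030}{4605177} = \frac{36966633777589681360}{4605177}$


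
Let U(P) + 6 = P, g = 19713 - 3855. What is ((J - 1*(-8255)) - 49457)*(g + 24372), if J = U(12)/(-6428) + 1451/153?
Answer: -45272363002815/27319 ≈ -1.6572e+9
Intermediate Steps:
g = 15858
U(P) = -6 + P
J = 4663055/491742 (J = (-6 + 12)/(-6428) + 1451/153 = 6*(-1/6428) + 1451*(1/153) = -3/3214 + 1451/153 = 4663055/491742 ≈ 9.4827)
((J - 1*(-8255)) - 49457)*(g + 24372) = ((4663055/491742 - 1*(-8255)) - 49457)*(15858 + 24372) = ((4663055/491742 + 8255) - 49457)*40230 = (4063993265/491742 - 49457)*40230 = -20256090829/491742*40230 = -45272363002815/27319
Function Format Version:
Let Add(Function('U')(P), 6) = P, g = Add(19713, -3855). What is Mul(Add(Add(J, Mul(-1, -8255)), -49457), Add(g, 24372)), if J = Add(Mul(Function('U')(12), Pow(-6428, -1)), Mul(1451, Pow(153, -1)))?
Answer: Rational(-45272363002815, 27319) ≈ -1.6572e+9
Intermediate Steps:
g = 15858
Function('U')(P) = Add(-6, P)
J = Rational(4663055, 491742) (J = Add(Mul(Add(-6, 12), Pow(-6428, -1)), Mul(1451, Pow(153, -1))) = Add(Mul(6, Rational(-1, 6428)), Mul(1451, Rational(1, 153))) = Add(Rational(-3, 3214), Rational(1451, 153)) = Rational(4663055, 491742) ≈ 9.4827)
Mul(Add(Add(J, Mul(-1, -8255)), -49457), Add(g, 24372)) = Mul(Add(Add(Rational(4663055, 491742), Mul(-1, -8255)), -49457), Add(15858, 24372)) = Mul(Add(Add(Rational(4663055, 491742), 8255), -49457), 40230) = Mul(Add(Rational(4063993265, 491742), -49457), 40230) = Mul(Rational(-20256090829, 491742), 40230) = Rational(-45272363002815, 27319)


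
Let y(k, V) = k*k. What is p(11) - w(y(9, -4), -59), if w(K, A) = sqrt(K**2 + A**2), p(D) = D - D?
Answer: -sqrt(10042) ≈ -100.21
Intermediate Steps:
p(D) = 0
y(k, V) = k**2
w(K, A) = sqrt(A**2 + K**2)
p(11) - w(y(9, -4), -59) = 0 - sqrt((-59)**2 + (9**2)**2) = 0 - sqrt(3481 + 81**2) = 0 - sqrt(3481 + 6561) = 0 - sqrt(10042) = -sqrt(10042)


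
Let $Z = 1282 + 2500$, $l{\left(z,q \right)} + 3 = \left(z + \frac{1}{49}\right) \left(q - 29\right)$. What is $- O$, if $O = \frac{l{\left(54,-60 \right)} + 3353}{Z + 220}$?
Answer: $\frac{23811}{65366} \approx 0.36427$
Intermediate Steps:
$l{\left(z,q \right)} = -3 + \left(-29 + q\right) \left(\frac{1}{49} + z\right)$ ($l{\left(z,q \right)} = -3 + \left(z + \frac{1}{49}\right) \left(q - 29\right) = -3 + \left(z + \frac{1}{49}\right) \left(-29 + q\right) = -3 + \left(\frac{1}{49} + z\right) \left(-29 + q\right) = -3 + \left(-29 + q\right) \left(\frac{1}{49} + z\right)$)
$Z = 3782$
$O = - \frac{23811}{65366}$ ($O = \frac{\left(- \frac{176}{49} - 1566 + \frac{1}{49} \left(-60\right) - 3240\right) + 3353}{3782 + 220} = \frac{\left(- \frac{176}{49} - 1566 - \frac{60}{49} - 3240\right) + 3353}{4002} = \left(- \frac{235730}{49} + 3353\right) \frac{1}{4002} = \left(- \frac{71433}{49}\right) \frac{1}{4002} = - \frac{23811}{65366} \approx -0.36427$)
$- O = \left(-1\right) \left(- \frac{23811}{65366}\right) = \frac{23811}{65366}$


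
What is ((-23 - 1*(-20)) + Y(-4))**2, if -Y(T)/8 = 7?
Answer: 3481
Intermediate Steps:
Y(T) = -56 (Y(T) = -8*7 = -56)
((-23 - 1*(-20)) + Y(-4))**2 = ((-23 - 1*(-20)) - 56)**2 = ((-23 + 20) - 56)**2 = (-3 - 56)**2 = (-59)**2 = 3481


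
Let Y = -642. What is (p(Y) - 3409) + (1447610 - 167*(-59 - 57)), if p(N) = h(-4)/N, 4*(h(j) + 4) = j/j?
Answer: 1252818493/856 ≈ 1.4636e+6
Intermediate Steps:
h(j) = -15/4 (h(j) = -4 + (j/j)/4 = -4 + (1/4)*1 = -4 + 1/4 = -15/4)
p(N) = -15/(4*N)
(p(Y) - 3409) + (1447610 - 167*(-59 - 57)) = (-15/4/(-642) - 3409) + (1447610 - 167*(-59 - 57)) = (-15/4*(-1/642) - 3409) + (1447610 - 167*(-116)) = (5/856 - 3409) + (1447610 + 19372) = -2918099/856 + 1466982 = 1252818493/856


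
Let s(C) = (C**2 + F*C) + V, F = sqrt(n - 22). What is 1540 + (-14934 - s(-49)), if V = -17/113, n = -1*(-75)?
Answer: -1784818/113 + 49*sqrt(53) ≈ -15438.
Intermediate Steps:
n = 75
V = -17/113 (V = -17*1/113 = -17/113 ≈ -0.15044)
F = sqrt(53) (F = sqrt(75 - 22) = sqrt(53) ≈ 7.2801)
s(C) = -17/113 + C**2 + C*sqrt(53) (s(C) = (C**2 + sqrt(53)*C) - 17/113 = (C**2 + C*sqrt(53)) - 17/113 = -17/113 + C**2 + C*sqrt(53))
1540 + (-14934 - s(-49)) = 1540 + (-14934 - (-17/113 + (-49)**2 - 49*sqrt(53))) = 1540 + (-14934 - (-17/113 + 2401 - 49*sqrt(53))) = 1540 + (-14934 - (271296/113 - 49*sqrt(53))) = 1540 + (-14934 + (-271296/113 + 49*sqrt(53))) = 1540 + (-1958838/113 + 49*sqrt(53)) = -1784818/113 + 49*sqrt(53)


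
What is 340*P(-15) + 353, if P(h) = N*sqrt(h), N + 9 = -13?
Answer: 353 - 7480*I*sqrt(15) ≈ 353.0 - 28970.0*I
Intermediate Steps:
N = -22 (N = -9 - 13 = -22)
P(h) = -22*sqrt(h)
340*P(-15) + 353 = 340*(-22*I*sqrt(15)) + 353 = -7480*I*sqrt(15) + 353 = 353 - 7480*I*sqrt(15)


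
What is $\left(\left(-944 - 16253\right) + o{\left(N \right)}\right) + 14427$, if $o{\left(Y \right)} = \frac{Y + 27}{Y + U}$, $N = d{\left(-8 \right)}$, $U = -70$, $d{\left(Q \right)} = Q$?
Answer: $- \frac{216079}{78} \approx -2770.2$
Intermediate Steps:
$N = -8$
$o{\left(Y \right)} = \frac{27 + Y}{-70 + Y}$ ($o{\left(Y \right)} = \frac{Y + 27}{Y - 70} = \frac{27 + Y}{-70 + Y}$)
$\left(\left(-944 - 16253\right) + o{\left(N \right)}\right) + 14427 = \left(\left(-944 - 16253\right) + \frac{27 - 8}{-70 - 8}\right) + 14427 = \left(-17197 + \frac{1}{-78} \cdot 19\right) + 14427 = \left(-17197 - \frac{19}{78}\right) + 14427 = - \frac{1341385}{78} + 14427 = - \frac{216079}{78}$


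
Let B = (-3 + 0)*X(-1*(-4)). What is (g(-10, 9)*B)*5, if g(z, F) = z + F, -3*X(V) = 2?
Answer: -10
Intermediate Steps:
X(V) = -⅔ (X(V) = -⅓*2 = -⅔)
g(z, F) = F + z
B = 2 (B = (-3 + 0)*(-⅔) = -3*(-⅔) = 2)
(g(-10, 9)*B)*5 = ((9 - 10)*2)*5 = -1*2*5 = -2*5 = -10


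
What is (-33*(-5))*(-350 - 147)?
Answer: -82005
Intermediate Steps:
(-33*(-5))*(-350 - 147) = 165*(-497) = -82005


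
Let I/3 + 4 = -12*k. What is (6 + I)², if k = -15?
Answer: 285156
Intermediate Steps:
I = 528 (I = -12 + 3*(-12*(-15)) = -12 + 3*180 = -12 + 540 = 528)
(6 + I)² = (6 + 528)² = 534² = 285156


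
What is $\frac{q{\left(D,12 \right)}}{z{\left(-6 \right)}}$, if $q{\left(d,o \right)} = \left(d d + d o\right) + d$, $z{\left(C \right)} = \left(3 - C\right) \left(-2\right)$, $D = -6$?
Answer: $\frac{7}{3} \approx 2.3333$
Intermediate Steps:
$z{\left(C \right)} = -6 + 2 C$
$q{\left(d,o \right)} = d + d^{2} + d o$ ($q{\left(d,o \right)} = \left(d^{2} + d o\right) + d = d + d^{2} + d o$)
$\frac{q{\left(D,12 \right)}}{z{\left(-6 \right)}} = \frac{\left(-6\right) \left(1 - 6 + 12\right)}{-6 + 2 \left(-6\right)} = \frac{\left(-6\right) 7}{-6 - 12} = - \frac{42}{-18} = \left(-42\right) \left(- \frac{1}{18}\right) = \frac{7}{3}$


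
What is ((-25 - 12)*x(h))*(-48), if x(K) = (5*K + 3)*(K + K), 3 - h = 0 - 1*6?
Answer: 1534464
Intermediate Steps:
h = 9 (h = 3 - (0 - 1*6) = 3 - (0 - 6) = 3 - 1*(-6) = 3 + 6 = 9)
x(K) = 2*K*(3 + 5*K) (x(K) = (3 + 5*K)*(2*K) = 2*K*(3 + 5*K))
((-25 - 12)*x(h))*(-48) = ((-25 - 12)*(2*9*(3 + 5*9)))*(-48) = -74*9*(3 + 45)*(-48) = -74*9*48*(-48) = -37*864*(-48) = -31968*(-48) = 1534464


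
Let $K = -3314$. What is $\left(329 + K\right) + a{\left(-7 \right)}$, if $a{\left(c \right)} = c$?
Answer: $-2992$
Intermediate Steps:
$\left(329 + K\right) + a{\left(-7 \right)} = \left(329 - 3314\right) - 7 = -2985 - 7 = -2992$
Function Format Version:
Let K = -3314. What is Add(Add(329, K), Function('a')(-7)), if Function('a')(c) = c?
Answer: -2992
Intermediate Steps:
Add(Add(329, K), Function('a')(-7)) = Add(Add(329, -3314), -7) = Add(-2985, -7) = -2992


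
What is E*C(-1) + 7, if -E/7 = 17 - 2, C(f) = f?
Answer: 112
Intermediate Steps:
E = -105 (E = -7*(17 - 2) = -7*15 = -105)
E*C(-1) + 7 = -105*(-1) + 7 = 105 + 7 = 112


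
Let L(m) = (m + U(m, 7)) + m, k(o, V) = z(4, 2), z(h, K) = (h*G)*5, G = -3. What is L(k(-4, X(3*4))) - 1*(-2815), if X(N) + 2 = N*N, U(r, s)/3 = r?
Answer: 2515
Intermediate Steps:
U(r, s) = 3*r
z(h, K) = -15*h (z(h, K) = (h*(-3))*5 = -3*h*5 = -15*h)
X(N) = -2 + N² (X(N) = -2 + N*N = -2 + N²)
k(o, V) = -60 (k(o, V) = -15*4 = -60)
L(m) = 5*m (L(m) = (m + 3*m) + m = 4*m + m = 5*m)
L(k(-4, X(3*4))) - 1*(-2815) = 5*(-60) - 1*(-2815) = -300 + 2815 = 2515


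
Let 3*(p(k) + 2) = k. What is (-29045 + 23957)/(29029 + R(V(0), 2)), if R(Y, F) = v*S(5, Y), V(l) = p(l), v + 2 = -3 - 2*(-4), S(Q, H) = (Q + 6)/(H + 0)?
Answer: -10176/58025 ≈ -0.17537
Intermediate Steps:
p(k) = -2 + k/3
S(Q, H) = (6 + Q)/H
v = 3 (v = -2 + (-3 - 2*(-4)) = -2 + (-3 + 8) = -2 + 5 = 3)
V(l) = -2 + l/3
R(Y, F) = 33/Y (R(Y, F) = 3*((6 + 5)/Y) = 3*(11/Y) = 33/Y)
(-29045 + 23957)/(29029 + R(V(0), 2)) = (-29045 + 23957)/(29029 + 33/(-2 + (1/3)*0)) = -5088/(29029 + 33/(-2 + 0)) = -5088/(29029 + 33/(-2)) = -5088/(29029 + 33*(-1/2)) = -5088/(29029 - 33/2) = -5088/58025/2 = -5088*2/58025 = -10176/58025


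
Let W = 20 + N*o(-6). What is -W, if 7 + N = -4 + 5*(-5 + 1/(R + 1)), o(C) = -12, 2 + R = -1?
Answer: -482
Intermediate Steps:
R = -3 (R = -2 - 1 = -3)
N = -77/2 (N = -7 + (-4 + 5*(-5 + 1/(-3 + 1))) = -7 + (-4 + 5*(-5 + 1/(-2))) = -7 + (-4 + 5*(-5 - ½)) = -7 + (-4 + 5*(-11/2)) = -7 + (-4 - 55/2) = -7 - 63/2 = -77/2 ≈ -38.500)
W = 482 (W = 20 - 77/2*(-12) = 20 + 462 = 482)
-W = -1*482 = -482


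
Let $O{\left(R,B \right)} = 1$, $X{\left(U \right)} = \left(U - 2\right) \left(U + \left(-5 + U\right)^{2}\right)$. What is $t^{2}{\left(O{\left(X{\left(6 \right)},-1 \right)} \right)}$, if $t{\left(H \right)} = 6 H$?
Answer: $36$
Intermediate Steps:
$X{\left(U \right)} = \left(-2 + U\right) \left(U + \left(-5 + U\right)^{2}\right)$
$t^{2}{\left(O{\left(X{\left(6 \right)},-1 \right)} \right)} = \left(6 \cdot 1\right)^{2} = 6^{2} = 36$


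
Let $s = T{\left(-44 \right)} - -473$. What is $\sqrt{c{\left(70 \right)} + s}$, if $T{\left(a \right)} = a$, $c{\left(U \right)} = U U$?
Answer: $73$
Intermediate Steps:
$c{\left(U \right)} = U^{2}$
$s = 429$ ($s = -44 - -473 = -44 + 473 = 429$)
$\sqrt{c{\left(70 \right)} + s} = \sqrt{70^{2} + 429} = \sqrt{4900 + 429} = \sqrt{5329} = 73$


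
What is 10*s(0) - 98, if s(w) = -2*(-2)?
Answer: -58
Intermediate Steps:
s(w) = 4
10*s(0) - 98 = 10*4 - 98 = 40 - 98 = -58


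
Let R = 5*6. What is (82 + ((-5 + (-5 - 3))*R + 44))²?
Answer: 69696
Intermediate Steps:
R = 30
(82 + ((-5 + (-5 - 3))*R + 44))² = (82 + ((-5 + (-5 - 3))*30 + 44))² = (82 + ((-5 - 8)*30 + 44))² = (82 + (-13*30 + 44))² = (82 + (-390 + 44))² = (82 - 346)² = (-264)² = 69696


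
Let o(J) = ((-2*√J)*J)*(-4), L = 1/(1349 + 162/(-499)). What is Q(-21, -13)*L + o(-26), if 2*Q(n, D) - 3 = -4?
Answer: -499/1345978 - 208*I*√26 ≈ -0.00037073 - 1060.6*I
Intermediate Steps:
Q(n, D) = -½ (Q(n, D) = 3/2 + (½)*(-4) = 3/2 - 2 = -½)
L = 499/672989 (L = 1/(1349 + 162*(-1/499)) = 1/(1349 - 162/499) = 1/(672989/499) = 499/672989 ≈ 0.00074147)
o(J) = 8*J^(3/2) (o(J) = -2*J^(3/2)*(-4) = 8*J^(3/2))
Q(-21, -13)*L + o(-26) = -½*499/672989 + 8*(-26)^(3/2) = -499/1345978 + 8*(-26*I*√26) = -499/1345978 - 208*I*√26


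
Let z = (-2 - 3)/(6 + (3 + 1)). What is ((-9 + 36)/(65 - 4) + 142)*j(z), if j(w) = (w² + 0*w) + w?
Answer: -8689/244 ≈ -35.611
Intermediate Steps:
z = -½ (z = -5/(6 + 4) = -5/10 = -5*⅒ = -½ ≈ -0.50000)
j(w) = w + w² (j(w) = (w² + 0) + w = w² + w = w + w²)
((-9 + 36)/(65 - 4) + 142)*j(z) = ((-9 + 36)/(65 - 4) + 142)*(-(1 - ½)/2) = (27/61 + 142)*(-½*½) = (27*(1/61) + 142)*(-¼) = (27/61 + 142)*(-¼) = (8689/61)*(-¼) = -8689/244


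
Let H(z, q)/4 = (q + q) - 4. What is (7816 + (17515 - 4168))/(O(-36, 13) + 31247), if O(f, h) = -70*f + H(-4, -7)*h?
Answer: 21163/32831 ≈ 0.64460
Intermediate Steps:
H(z, q) = -16 + 8*q (H(z, q) = 4*((q + q) - 4) = 4*(2*q - 4) = 4*(-4 + 2*q) = -16 + 8*q)
O(f, h) = -72*h - 70*f (O(f, h) = -70*f + (-16 + 8*(-7))*h = -70*f + (-16 - 56)*h = -70*f - 72*h = -72*h - 70*f)
(7816 + (17515 - 4168))/(O(-36, 13) + 31247) = (7816 + (17515 - 4168))/((-72*13 - 70*(-36)) + 31247) = (7816 + 13347)/((-936 + 2520) + 31247) = 21163/(1584 + 31247) = 21163/32831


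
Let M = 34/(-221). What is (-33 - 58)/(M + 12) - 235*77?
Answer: -398259/22 ≈ -18103.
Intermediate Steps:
M = -2/13 (M = 34*(-1/221) = -2/13 ≈ -0.15385)
(-33 - 58)/(M + 12) - 235*77 = (-33 - 58)/(-2/13 + 12) - 235*77 = -91/154/13 - 18095 = -91*13/154 - 18095 = -169/22 - 18095 = -398259/22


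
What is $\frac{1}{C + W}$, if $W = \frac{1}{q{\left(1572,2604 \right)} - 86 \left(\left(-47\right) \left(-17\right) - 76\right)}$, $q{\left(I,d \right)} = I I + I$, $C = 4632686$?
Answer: $\frac{2410578}{11167450952509} \approx 2.1586 \cdot 10^{-7}$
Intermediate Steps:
$q{\left(I,d \right)} = I + I^{2}$ ($q{\left(I,d \right)} = I^{2} + I = I + I^{2}$)
$W = \frac{1}{2410578}$ ($W = \frac{1}{1572 \left(1 + 1572\right) - 86 \left(\left(-47\right) \left(-17\right) - 76\right)} = \frac{1}{1572 \cdot 1573 - 86 \left(799 - 76\right)} = \frac{1}{2472756 - 62178} = \frac{1}{2410578} \approx 4.1484 \cdot 10^{-7}$)
$\frac{1}{C + W} = \frac{1}{4632686 + \frac{1}{2410578}} = \frac{1}{\frac{11167450952509}{2410578}} = \frac{2410578}{11167450952509}$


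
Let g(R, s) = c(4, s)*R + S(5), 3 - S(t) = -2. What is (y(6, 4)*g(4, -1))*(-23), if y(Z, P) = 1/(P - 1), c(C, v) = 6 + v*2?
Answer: -161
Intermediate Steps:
c(C, v) = 6 + 2*v
S(t) = 5 (S(t) = 3 - 1*(-2) = 3 + 2 = 5)
y(Z, P) = 1/(-1 + P)
g(R, s) = 5 + R*(6 + 2*s) (g(R, s) = (6 + 2*s)*R + 5 = R*(6 + 2*s) + 5 = 5 + R*(6 + 2*s))
(y(6, 4)*g(4, -1))*(-23) = ((5 + 2*4*(3 - 1))/(-1 + 4))*(-23) = ((5 + 2*4*2)/3)*(-23) = ((5 + 16)/3)*(-23) = ((⅓)*21)*(-23) = 7*(-23) = -161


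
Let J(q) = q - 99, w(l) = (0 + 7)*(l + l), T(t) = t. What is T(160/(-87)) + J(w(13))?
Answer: 7061/87 ≈ 81.161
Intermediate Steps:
w(l) = 14*l (w(l) = 7*(2*l) = 14*l)
J(q) = -99 + q
T(160/(-87)) + J(w(13)) = 160/(-87) + (-99 + 14*13) = 160*(-1/87) + (-99 + 182) = -160/87 + 83 = 7061/87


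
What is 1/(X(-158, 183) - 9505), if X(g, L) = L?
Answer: -1/9322 ≈ -0.00010727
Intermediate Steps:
1/(X(-158, 183) - 9505) = 1/(183 - 9505) = 1/(-9322) = -1/9322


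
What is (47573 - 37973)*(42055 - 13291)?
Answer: 276134400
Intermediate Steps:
(47573 - 37973)*(42055 - 13291) = 9600*28764 = 276134400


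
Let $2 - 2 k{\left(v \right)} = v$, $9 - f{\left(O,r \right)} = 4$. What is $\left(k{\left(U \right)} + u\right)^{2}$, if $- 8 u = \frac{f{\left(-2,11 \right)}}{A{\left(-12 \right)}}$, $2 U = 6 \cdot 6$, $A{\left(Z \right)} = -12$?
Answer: $\frac{582169}{9216} \approx 63.169$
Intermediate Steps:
$U = 18$ ($U = \frac{6 \cdot 6}{2} = \frac{1}{2} \cdot 36 = 18$)
$f{\left(O,r \right)} = 5$ ($f{\left(O,r \right)} = 9 - 4 = 5$)
$k{\left(v \right)} = 1 - \frac{v}{2}$
$u = \frac{5}{96}$ ($u = - \frac{5 \frac{1}{-12}}{8} = - \frac{5 \left(- \frac{1}{12}\right)}{8} = \left(- \frac{1}{8}\right) \left(- \frac{5}{12}\right) = \frac{5}{96} \approx 0.052083$)
$\left(k{\left(U \right)} + u\right)^{2} = \left(\left(1 - 9\right) + \frac{5}{96}\right)^{2} = \left(-8 + \frac{5}{96}\right)^{2} = \left(- \frac{763}{96}\right)^{2} = \frac{582169}{9216}$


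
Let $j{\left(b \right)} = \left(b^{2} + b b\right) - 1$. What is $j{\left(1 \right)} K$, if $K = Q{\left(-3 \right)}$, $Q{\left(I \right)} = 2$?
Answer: $2$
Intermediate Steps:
$K = 2$
$j{\left(b \right)} = -1 + 2 b^{2}$ ($j{\left(b \right)} = \left(b^{2} + b^{2}\right) - 1 = 2 b^{2} - 1 = -1 + 2 b^{2}$)
$j{\left(1 \right)} K = \left(-1 + 2 \cdot 1^{2}\right) 2 = \left(-1 + 2 \cdot 1\right) 2 = \left(-1 + 2\right) 2 = 1 \cdot 2 = 2$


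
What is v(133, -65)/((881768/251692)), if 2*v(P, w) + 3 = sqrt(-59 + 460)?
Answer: -188769/440884 + 62923*sqrt(401)/440884 ≈ 2.4298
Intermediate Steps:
v(P, w) = -3/2 + sqrt(401)/2 (v(P, w) = -3/2 + sqrt(-59 + 460)/2 = -3/2 + sqrt(401)/2)
v(133, -65)/((881768/251692)) = (-3/2 + sqrt(401)/2)/((881768/251692)) = (-3/2 + sqrt(401)/2)/((881768*(1/251692))) = (-3/2 + sqrt(401)/2)/(220442/62923) = (-3/2 + sqrt(401)/2)*(62923/220442) = -188769/440884 + 62923*sqrt(401)/440884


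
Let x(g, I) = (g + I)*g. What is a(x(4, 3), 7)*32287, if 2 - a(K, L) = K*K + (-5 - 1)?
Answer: -25054712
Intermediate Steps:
x(g, I) = g*(I + g) (x(g, I) = (I + g)*g = g*(I + g))
a(K, L) = 8 - K² (a(K, L) = 2 - (K*K + (-5 - 1)) = 2 - (K² - 6) = 2 - (-6 + K²) = 2 + (6 - K²) = 8 - K²)
a(x(4, 3), 7)*32287 = (8 - (4*(3 + 4))²)*32287 = (8 - (4*7)²)*32287 = (8 - 1*28²)*32287 = (8 - 1*784)*32287 = (8 - 784)*32287 = -776*32287 = -25054712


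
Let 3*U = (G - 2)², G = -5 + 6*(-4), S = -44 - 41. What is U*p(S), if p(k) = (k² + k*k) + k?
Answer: 13804765/3 ≈ 4.6016e+6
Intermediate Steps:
S = -85
G = -29 (G = -5 - 24 = -29)
p(k) = k + 2*k² (p(k) = (k² + k²) + k = 2*k² + k = k + 2*k²)
U = 961/3 (U = (-29 - 2)²/3 = (⅓)*(-31)² = (⅓)*961 = 961/3 ≈ 320.33)
U*p(S) = 961*(-85*(1 + 2*(-85)))/3 = 961*(-85*(1 - 170))/3 = 961*(-85*(-169))/3 = (961/3)*14365 = 13804765/3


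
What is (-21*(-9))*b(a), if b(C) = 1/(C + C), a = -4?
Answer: -189/8 ≈ -23.625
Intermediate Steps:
b(C) = 1/(2*C)
(-21*(-9))*b(a) = (-21*(-9))*((½)/(-4)) = 189*((½)*(-¼)) = 189*(-⅛) = -189/8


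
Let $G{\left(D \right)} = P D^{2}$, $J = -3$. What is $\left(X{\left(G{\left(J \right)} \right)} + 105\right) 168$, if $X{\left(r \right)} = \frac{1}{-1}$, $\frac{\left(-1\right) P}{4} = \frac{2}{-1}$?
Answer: $17472$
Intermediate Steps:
$P = 8$ ($P = - 4 \frac{2}{-1} = - 4 \cdot 2 \left(-1\right) = \left(-4\right) \left(-2\right) = 8$)
$G{\left(D \right)} = 8 D^{2}$
$X{\left(r \right)} = -1$
$\left(X{\left(G{\left(J \right)} \right)} + 105\right) 168 = \left(-1 + 105\right) 168 = 104 \cdot 168 = 17472$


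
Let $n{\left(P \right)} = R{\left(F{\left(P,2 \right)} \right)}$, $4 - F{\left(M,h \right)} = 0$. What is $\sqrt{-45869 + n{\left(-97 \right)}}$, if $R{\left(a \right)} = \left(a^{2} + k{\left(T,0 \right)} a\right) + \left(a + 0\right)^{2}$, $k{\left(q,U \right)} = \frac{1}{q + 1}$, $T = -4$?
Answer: $\frac{i \sqrt{412545}}{3} \approx 214.1 i$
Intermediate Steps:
$F{\left(M,h \right)} = 4$ ($F{\left(M,h \right)} = 4 - 0 = 4 + 0 = 4$)
$k{\left(q,U \right)} = \frac{1}{1 + q}$
$R{\left(a \right)} = 2 a^{2} - \frac{a}{3}$ ($R{\left(a \right)} = \left(a^{2} + \frac{a}{1 - 4}\right) + \left(a + 0\right)^{2} = \left(a^{2} + \frac{a}{-3}\right) + a^{2} = \left(a^{2} - \frac{a}{3}\right) + a^{2} = 2 a^{2} - \frac{a}{3}$)
$n{\left(P \right)} = \frac{92}{3}$ ($n{\left(P \right)} = \frac{1}{3} \cdot 4 \left(-1 + 6 \cdot 4\right) = \frac{1}{3} \cdot 4 \left(-1 + 24\right) = \frac{1}{3} \cdot 4 \cdot 23 = \frac{92}{3}$)
$\sqrt{-45869 + n{\left(-97 \right)}} = \sqrt{-45869 + \frac{92}{3}} = \sqrt{- \frac{137515}{3}} = \frac{i \sqrt{412545}}{3}$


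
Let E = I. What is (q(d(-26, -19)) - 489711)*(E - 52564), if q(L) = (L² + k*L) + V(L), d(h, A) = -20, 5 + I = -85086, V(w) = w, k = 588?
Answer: 68977681605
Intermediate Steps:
I = -85091 (I = -5 - 85086 = -85091)
q(L) = L² + 589*L (q(L) = (L² + 588*L) + L = L² + 589*L)
E = -85091
(q(d(-26, -19)) - 489711)*(E - 52564) = (-20*(589 - 20) - 489711)*(-85091 - 52564) = (-20*569 - 489711)*(-137655) = (-11380 - 489711)*(-137655) = -501091*(-137655) = 68977681605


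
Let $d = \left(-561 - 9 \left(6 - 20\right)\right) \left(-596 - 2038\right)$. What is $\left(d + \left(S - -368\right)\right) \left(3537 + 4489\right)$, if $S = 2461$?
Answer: $9218816094$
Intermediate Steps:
$d = 1145790$ ($d = \left(-561 - -126\right) \left(-2634\right) = \left(-561 + 126\right) \left(-2634\right) = \left(-435\right) \left(-2634\right) = 1145790$)
$\left(d + \left(S - -368\right)\right) \left(3537 + 4489\right) = \left(1145790 + \left(2461 - -368\right)\right) \left(3537 + 4489\right) = \left(1145790 + \left(2461 + 368\right)\right) 8026 = \left(1145790 + 2829\right) 8026 = 1148619 \cdot 8026 = 9218816094$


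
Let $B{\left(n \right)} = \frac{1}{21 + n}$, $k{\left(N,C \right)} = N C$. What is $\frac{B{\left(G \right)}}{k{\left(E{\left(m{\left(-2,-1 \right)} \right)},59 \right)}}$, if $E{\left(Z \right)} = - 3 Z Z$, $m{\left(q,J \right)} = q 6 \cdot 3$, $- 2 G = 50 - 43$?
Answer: $- \frac{1}{4014360} \approx -2.4911 \cdot 10^{-7}$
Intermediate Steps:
$G = - \frac{7}{2}$ ($G = - \frac{50 - 43}{2} = \left(- \frac{1}{2}\right) 7 = - \frac{7}{2} \approx -3.5$)
$m{\left(q,J \right)} = 18 q$ ($m{\left(q,J \right)} = 6 q 3 = 18 q$)
$E{\left(Z \right)} = - 3 Z^{2}$
$k{\left(N,C \right)} = C N$
$\frac{B{\left(G \right)}}{k{\left(E{\left(m{\left(-2,-1 \right)} \right)},59 \right)}} = \frac{1}{\left(21 - \frac{7}{2}\right) 59 \left(- 3 \left(18 \left(-2\right)\right)^{2}\right)} = \frac{1}{\frac{35}{2} \cdot 59 \left(- 3 \left(-36\right)^{2}\right)} = \frac{2}{35 \cdot 59 \left(\left(-3\right) 1296\right)} = \frac{2}{35 \cdot 59 \left(-3888\right)} = \frac{2}{35 \left(-229392\right)} = \frac{2}{35} \left(- \frac{1}{229392}\right) = - \frac{1}{4014360}$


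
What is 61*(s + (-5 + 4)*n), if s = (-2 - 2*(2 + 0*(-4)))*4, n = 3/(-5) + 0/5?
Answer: -7137/5 ≈ -1427.4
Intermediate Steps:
n = -⅗ (n = 3*(-⅕) + 0*(⅕) = -⅗ + 0 = -⅗ ≈ -0.60000)
s = -24 (s = (-2 - 2*(2 + 0))*4 = (-2 - 2*2)*4 = (-2 - 4)*4 = -6*4 = -24)
61*(s + (-5 + 4)*n) = 61*(-24 + (-5 + 4)*(-⅗)) = 61*(-24 - 1*(-⅗)) = 61*(-24 + ⅗) = 61*(-117/5) = -7137/5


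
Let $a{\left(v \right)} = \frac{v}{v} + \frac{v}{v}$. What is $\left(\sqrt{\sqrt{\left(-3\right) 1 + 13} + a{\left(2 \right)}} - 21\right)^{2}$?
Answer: $\left(21 - \sqrt{2 + \sqrt{10}}\right)^{2} \approx 350.74$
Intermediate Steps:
$a{\left(v \right)} = 2$ ($a{\left(v \right)} = 1 + 1 = 2$)
$\left(\sqrt{\sqrt{\left(-3\right) 1 + 13} + a{\left(2 \right)}} - 21\right)^{2} = \left(\sqrt{\sqrt{\left(-3\right) 1 + 13} + 2} - 21\right)^{2} = \left(\sqrt{\sqrt{-3 + 13} + 2} - 21\right)^{2} = \left(\sqrt{\sqrt{10} + 2} - 21\right)^{2} = \left(\sqrt{2 + \sqrt{10}} - 21\right)^{2} = \left(-21 + \sqrt{2 + \sqrt{10}}\right)^{2}$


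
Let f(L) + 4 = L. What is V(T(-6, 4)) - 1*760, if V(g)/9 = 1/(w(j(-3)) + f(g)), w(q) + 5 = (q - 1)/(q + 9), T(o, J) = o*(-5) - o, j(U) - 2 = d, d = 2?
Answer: -89641/118 ≈ -759.67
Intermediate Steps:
j(U) = 4 (j(U) = 2 + 2 = 4)
T(o, J) = -6*o (T(o, J) = -5*o - o = -6*o)
f(L) = -4 + L
w(q) = -5 + (-1 + q)/(9 + q) (w(q) = -5 + (q - 1)/(q + 9) = -5 + (-1 + q)/(9 + q))
V(g) = 9/(-114/13 + g) (V(g) = 9/(2*(-23 - 2*4)/(9 + 4) + (-4 + g)) = 9/(2*(-23 - 8)/13 + (-4 + g)) = 9/(2*(1/13)*(-31) + (-4 + g)) = 9/(-62/13 + (-4 + g)) = 9/(-114/13 + g))
V(T(-6, 4)) - 1*760 = 117/(-114 + 13*(-6*(-6))) - 1*760 = 117/(-114 + 13*36) - 760 = 117/(-114 + 468) - 760 = 117/354 - 760 = 117*(1/354) - 760 = 39/118 - 760 = -89641/118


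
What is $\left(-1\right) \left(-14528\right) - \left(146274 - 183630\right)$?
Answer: $51884$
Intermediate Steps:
$\left(-1\right) \left(-14528\right) - \left(146274 - 183630\right) = 14528 - \left(146274 - 183630\right) = 14528 - -37356 = 14528 + 37356 = 51884$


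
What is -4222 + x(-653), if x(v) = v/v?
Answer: -4221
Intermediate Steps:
x(v) = 1
-4222 + x(-653) = -4222 + 1 = -4221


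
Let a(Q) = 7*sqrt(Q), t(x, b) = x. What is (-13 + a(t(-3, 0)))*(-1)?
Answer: 13 - 7*I*sqrt(3) ≈ 13.0 - 12.124*I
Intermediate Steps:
(-13 + a(t(-3, 0)))*(-1) = (-13 + 7*sqrt(-3))*(-1) = (-13 + 7*(I*sqrt(3)))*(-1) = (-13 + 7*I*sqrt(3))*(-1) = 13 - 7*I*sqrt(3)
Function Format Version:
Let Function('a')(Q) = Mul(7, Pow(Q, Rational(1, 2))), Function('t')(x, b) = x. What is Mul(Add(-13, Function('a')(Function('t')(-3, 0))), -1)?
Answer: Add(13, Mul(-7, I, Pow(3, Rational(1, 2)))) ≈ Add(13.000, Mul(-12.124, I))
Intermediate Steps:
Mul(Add(-13, Function('a')(Function('t')(-3, 0))), -1) = Mul(Add(-13, Mul(7, Pow(-3, Rational(1, 2)))), -1) = Mul(Add(-13, Mul(7, Mul(I, Pow(3, Rational(1, 2))))), -1) = Mul(Add(-13, Mul(7, I, Pow(3, Rational(1, 2)))), -1) = Add(13, Mul(-7, I, Pow(3, Rational(1, 2))))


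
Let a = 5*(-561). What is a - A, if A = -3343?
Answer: 538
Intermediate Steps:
a = -2805
a - A = -2805 - 1*(-3343) = -2805 + 3343 = 538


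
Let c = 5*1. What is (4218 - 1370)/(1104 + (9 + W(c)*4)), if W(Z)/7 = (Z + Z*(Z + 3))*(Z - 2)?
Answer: 2848/4893 ≈ 0.58206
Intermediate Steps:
c = 5
W(Z) = 7*(-2 + Z)*(Z + Z*(3 + Z)) (W(Z) = 7*((Z + Z*(Z + 3))*(Z - 2)) = 7*((Z + Z*(3 + Z))*(-2 + Z)) = 7*((-2 + Z)*(Z + Z*(3 + Z))) = 7*(-2 + Z)*(Z + Z*(3 + Z)))
(4218 - 1370)/(1104 + (9 + W(c)*4)) = (4218 - 1370)/(1104 + (9 + (7*5*(-8 + 5**2 + 2*5))*4)) = 2848/(1104 + (9 + (7*5*(-8 + 25 + 10))*4)) = 2848/(1104 + (9 + (7*5*27)*4)) = 2848/(1104 + (9 + 945*4)) = 2848/(1104 + (9 + 3780)) = 2848/(1104 + 3789) = 2848/4893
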